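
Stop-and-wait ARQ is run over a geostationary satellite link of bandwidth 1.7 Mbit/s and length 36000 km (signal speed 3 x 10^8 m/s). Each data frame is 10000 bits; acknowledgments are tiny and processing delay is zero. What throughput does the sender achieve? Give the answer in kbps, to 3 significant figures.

40.7 kbps

t_tx = L/R = 10000/1700000 = 0.00588235 s.
t_prop = 36000000/300000000 = 0.12 s; RTT = 0.24 s.
Cycle = t_tx + RTT = 0.245882 s.
Throughput = L / cycle = 10000 / 0.245882 = 40.7 kbps.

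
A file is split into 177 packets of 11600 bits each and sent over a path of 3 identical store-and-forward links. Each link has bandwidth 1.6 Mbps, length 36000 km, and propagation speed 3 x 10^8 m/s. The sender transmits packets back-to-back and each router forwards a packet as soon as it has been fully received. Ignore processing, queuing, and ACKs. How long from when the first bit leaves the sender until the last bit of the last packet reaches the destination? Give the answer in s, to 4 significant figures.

Per-hop transmission t_tx = L/R = 11600/1600000 = 0.00725 s.
Per-hop propagation t_prop = 36000000/300000000 = 0.12 s.
Pipeline fill: first packet needs 3·t_tx to clear all hops; remaining 176 packets each add one t_tx.
Total = (3+177-1)·t_tx + 3·t_prop = 179·0.00725 + 3·0.12 = 1.658 s.

1.658 s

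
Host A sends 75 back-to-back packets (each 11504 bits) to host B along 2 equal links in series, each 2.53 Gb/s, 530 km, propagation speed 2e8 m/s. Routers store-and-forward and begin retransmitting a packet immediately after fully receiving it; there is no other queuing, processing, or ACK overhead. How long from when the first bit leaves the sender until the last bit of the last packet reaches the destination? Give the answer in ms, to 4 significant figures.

Per-hop transmission t_tx = L/R = 11504/2530000000 = 0.00454704 ms.
Per-hop propagation t_prop = 530000/200000000 = 2.65 ms.
Pipeline fill: first packet needs 2·t_tx to clear all hops; remaining 74 packets each add one t_tx.
Total = (2+75-1)·t_tx + 2·t_prop = 76·0.00454704 + 2·2.65 = 5.646 ms.

5.646 ms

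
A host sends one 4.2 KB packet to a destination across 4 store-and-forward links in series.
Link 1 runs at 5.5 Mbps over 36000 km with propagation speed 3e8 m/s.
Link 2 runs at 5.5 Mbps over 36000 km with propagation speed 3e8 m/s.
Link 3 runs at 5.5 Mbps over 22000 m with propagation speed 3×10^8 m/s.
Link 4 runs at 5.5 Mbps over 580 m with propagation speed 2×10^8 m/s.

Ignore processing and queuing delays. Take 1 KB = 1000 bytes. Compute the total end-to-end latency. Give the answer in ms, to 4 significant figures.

264.5 ms

L = 33600 bits.
Transmission delay per hop = L/R = 33600/5500000 = 6.10909 ms; 4 hops → 24.4364 ms.
Propagation delays (d/s per hop): 120, 120, 0.0733333, 0.0029 ms; sum = 240.076 ms.
End-to-end = 264.5 ms.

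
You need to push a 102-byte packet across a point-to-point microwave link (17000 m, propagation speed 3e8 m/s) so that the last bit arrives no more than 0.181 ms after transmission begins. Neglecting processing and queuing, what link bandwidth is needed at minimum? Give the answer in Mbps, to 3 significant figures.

6.56 Mbps

L = 816 bits.
Propagation delay = 17000 / 300000000 = 0.0566667 ms.
Transmission budget = 0.181 − 0.0566667 = 0.124333 ms.
R ≥ L / t_tx = 816 bits / 0.000124333 s = 6.56 Mbps.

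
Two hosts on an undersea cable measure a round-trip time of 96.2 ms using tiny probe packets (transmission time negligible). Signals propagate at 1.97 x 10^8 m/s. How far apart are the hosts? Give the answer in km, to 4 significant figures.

One-way propagation = RTT/2 = 48.1 ms.
d = s × t = 197000000 × 0.0481 = 9476 km.

9476 km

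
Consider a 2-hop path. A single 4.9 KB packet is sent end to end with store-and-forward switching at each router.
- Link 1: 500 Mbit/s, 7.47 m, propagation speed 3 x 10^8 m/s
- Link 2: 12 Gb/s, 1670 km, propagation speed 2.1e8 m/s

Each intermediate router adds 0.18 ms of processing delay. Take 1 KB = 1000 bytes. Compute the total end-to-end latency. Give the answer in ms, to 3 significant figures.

L = 39200 bits.
Transmission delays (L/R per hop): 0.0784, 0.00326667 ms; sum = 0.0816667 ms.
Propagation delays (d/s per hop): 2.49e-05, 7.95238 ms; sum = 7.95241 ms.
Processing at 1 router(s): 1 × 0.18 ms = 0.18 ms.
End-to-end = 8.21 ms.

8.21 ms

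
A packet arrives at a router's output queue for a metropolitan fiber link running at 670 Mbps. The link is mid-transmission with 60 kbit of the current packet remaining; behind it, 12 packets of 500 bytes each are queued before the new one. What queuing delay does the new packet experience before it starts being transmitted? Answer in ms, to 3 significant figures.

0.161 ms

Each queued packet: L/R = 4000/670000000 = 0.00597015 ms.
12 queued → 0.0716418 ms.
Plus remaining 60000 bits of current packet: 0.0895522 ms.
Queuing delay = 0.161 ms.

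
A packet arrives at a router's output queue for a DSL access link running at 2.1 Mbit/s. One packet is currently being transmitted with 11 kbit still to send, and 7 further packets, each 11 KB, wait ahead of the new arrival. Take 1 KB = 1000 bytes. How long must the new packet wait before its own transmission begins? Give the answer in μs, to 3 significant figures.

Each queued packet: L/R = 88000/2100000 = 41904.8 μs.
7 queued → 293333 μs.
Plus remaining 11000 bits of current packet: 5238.1 μs.
Queuing delay = 299000 μs.

299000 μs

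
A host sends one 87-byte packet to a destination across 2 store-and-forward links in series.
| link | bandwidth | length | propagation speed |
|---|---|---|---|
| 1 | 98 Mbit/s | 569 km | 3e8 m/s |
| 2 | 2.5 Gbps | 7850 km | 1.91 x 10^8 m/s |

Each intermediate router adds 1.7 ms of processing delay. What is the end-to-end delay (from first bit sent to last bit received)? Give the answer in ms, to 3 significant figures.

L = 87 × 8 = 696 bits.
Transmission delays (L/R per hop): 0.00710204, 0.0002784 ms; sum = 0.00738044 ms.
Propagation delays (d/s per hop): 1.89667, 41.0995 ms; sum = 42.9961 ms.
Processing at 1 router(s): 1 × 1.7 ms = 1.7 ms.
End-to-end = 44.7 ms.

44.7 ms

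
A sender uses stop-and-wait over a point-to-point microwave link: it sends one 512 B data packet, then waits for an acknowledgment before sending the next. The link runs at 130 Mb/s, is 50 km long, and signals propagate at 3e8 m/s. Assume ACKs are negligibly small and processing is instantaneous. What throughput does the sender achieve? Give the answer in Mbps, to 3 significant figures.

11.2 Mbps

t_tx = L/R = 4096/130000000 = 3.15077e-05 s.
t_prop = 50000/300000000 = 0.000166667 s; RTT = 0.000333333 s.
Cycle = t_tx + RTT = 0.000364841 s.
Throughput = L / cycle = 4096 / 0.000364841 = 11.2 Mbps.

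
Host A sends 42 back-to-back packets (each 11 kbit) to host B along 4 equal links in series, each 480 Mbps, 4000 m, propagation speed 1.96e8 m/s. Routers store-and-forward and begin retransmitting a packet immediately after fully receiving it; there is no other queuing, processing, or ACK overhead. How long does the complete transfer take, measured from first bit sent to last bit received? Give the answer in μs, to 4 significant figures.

Per-hop transmission t_tx = L/R = 11000/480000000 = 22.9167 μs.
Per-hop propagation t_prop = 4000/196000000 = 20.4082 μs.
Pipeline fill: first packet needs 4·t_tx to clear all hops; remaining 41 packets each add one t_tx.
Total = (4+42-1)·t_tx + 4·t_prop = 45·22.9167 + 4·20.4082 = 1113 μs.

1113 μs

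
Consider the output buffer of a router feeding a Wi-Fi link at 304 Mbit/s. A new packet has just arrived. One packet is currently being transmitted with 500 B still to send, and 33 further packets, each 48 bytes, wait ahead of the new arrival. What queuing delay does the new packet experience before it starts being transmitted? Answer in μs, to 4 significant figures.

Each queued packet: L/R = 384/304000000 = 1.26316 μs.
33 queued → 41.6842 μs.
Plus remaining 4000 bits of current packet: 13.1579 μs.
Queuing delay = 54.84 μs.

54.84 μs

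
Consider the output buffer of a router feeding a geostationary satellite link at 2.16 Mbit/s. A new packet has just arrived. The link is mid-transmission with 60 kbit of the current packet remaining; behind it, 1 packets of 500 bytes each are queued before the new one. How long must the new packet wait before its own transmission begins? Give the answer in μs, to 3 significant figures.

Each queued packet: L/R = 4000/2160000 = 1851.85 μs.
1 queued → 1851.85 μs.
Plus remaining 60000 bits of current packet: 27777.8 μs.
Queuing delay = 29600 μs.

29600 μs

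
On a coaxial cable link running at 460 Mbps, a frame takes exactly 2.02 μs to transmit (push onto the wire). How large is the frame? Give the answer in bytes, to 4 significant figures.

L = R × t_tx = 460000000 b/s × 2.02e-06 s = 929.2 bits.
In bytes: 929.2 / 8 = 116.2 bytes.

116.2 bytes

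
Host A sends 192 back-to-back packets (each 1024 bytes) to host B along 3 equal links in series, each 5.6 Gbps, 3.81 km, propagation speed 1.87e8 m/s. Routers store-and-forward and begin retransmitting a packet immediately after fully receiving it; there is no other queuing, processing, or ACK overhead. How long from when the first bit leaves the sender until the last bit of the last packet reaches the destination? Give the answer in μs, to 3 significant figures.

Per-hop transmission t_tx = L/R = 8192/5600000000 = 1.46286 μs.
Per-hop propagation t_prop = 3810/187000000 = 20.3743 μs.
Pipeline fill: first packet needs 3·t_tx to clear all hops; remaining 191 packets each add one t_tx.
Total = (3+192-1)·t_tx + 3·t_prop = 194·1.46286 + 3·20.3743 = 345 μs.

345 μs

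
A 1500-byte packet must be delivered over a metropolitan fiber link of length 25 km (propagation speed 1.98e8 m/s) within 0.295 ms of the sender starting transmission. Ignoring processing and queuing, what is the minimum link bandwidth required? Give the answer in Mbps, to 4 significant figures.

L = 12000 bits.
Propagation delay = 25000 / 198000000 = 0.126263 ms.
Transmission budget = 0.295 − 0.126263 = 0.168737 ms.
R ≥ L / t_tx = 12000 bits / 0.000168737 s = 71.12 Mbps.

71.12 Mbps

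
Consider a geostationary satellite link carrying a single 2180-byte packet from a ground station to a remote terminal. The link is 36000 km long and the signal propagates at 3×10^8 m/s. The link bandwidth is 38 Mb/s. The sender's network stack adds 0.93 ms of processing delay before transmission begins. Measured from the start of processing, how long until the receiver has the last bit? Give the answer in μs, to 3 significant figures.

121000 μs

L = 2180 × 8 = 17440 bits.
Transmission delay = L/R = 17440 / 38000000 = 458.947 μs.
Propagation delay = d/s = 36000000 m / 300000000 m/s = 120000 μs.
Plus processing delay 0.93 ms = 930 μs.
Total = 121000 μs.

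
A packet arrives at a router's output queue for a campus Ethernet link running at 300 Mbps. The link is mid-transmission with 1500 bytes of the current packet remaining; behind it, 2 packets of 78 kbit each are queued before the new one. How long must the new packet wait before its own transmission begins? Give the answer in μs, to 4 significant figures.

560.0 μs

Each queued packet: L/R = 78000/300000000 = 260 μs.
2 queued → 520 μs.
Plus remaining 12000 bits of current packet: 40 μs.
Queuing delay = 560.0 μs.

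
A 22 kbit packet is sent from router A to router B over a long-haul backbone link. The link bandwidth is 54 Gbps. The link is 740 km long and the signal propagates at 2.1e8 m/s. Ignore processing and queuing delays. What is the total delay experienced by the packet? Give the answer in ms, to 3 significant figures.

3.52 ms

L = 22000 bits.
Transmission delay = L/R = 22000 / 54000000000 = 0.000407407 ms.
Propagation delay = d/s = 740000 m / 210000000 m/s = 3.52381 ms.
Total = 3.52 ms.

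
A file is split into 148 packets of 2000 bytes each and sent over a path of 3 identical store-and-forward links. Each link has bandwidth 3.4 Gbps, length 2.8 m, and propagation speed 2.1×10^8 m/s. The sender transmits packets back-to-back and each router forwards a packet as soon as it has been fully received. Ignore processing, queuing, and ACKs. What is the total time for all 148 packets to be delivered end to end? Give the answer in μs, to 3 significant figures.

Per-hop transmission t_tx = L/R = 16000/3400000000 = 4.70588 μs.
Per-hop propagation t_prop = 2.8/210000000 = 0.0133333 μs.
Pipeline fill: first packet needs 3·t_tx to clear all hops; remaining 147 packets each add one t_tx.
Total = (3+148-1)·t_tx + 3·t_prop = 150·4.70588 + 3·0.0133333 = 706 μs.

706 μs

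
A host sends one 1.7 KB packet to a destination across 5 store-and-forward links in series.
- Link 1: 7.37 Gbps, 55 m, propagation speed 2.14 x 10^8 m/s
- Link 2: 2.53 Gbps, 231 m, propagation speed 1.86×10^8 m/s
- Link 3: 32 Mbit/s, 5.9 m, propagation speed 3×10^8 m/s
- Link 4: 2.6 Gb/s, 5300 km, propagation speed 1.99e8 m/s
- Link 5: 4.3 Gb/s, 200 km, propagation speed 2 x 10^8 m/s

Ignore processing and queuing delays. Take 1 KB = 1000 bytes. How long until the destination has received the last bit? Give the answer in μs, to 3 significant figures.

28100 μs

L = 13600 bits.
Transmission delays (L/R per hop): 1.84532, 5.37549, 425, 5.23077, 3.16279 μs; sum = 440.614 μs.
Propagation delays (d/s per hop): 0.257009, 1.24194, 0.0196667, 26633.2, 1000 μs; sum = 27634.7 μs.
End-to-end = 28100 μs.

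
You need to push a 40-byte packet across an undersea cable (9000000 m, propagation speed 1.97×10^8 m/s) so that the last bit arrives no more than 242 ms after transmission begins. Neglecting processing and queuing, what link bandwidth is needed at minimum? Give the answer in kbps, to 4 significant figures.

L = 320 bits.
Propagation delay = 9000000 / 197000000 = 45.6853 ms.
Transmission budget = 242 − 45.6853 = 196.315 ms.
R ≥ L / t_tx = 320 bits / 0.196315 s = 1.630 kbps.

1.630 kbps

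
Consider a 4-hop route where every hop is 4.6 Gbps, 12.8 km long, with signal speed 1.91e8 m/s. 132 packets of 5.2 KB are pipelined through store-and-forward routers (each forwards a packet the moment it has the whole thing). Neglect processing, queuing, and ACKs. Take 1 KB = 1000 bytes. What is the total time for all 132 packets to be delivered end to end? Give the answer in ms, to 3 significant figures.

1.49 ms

Per-hop transmission t_tx = L/R = 41600/4600000000 = 0.00904348 ms.
Per-hop propagation t_prop = 12800/191000000 = 0.0670157 ms.
Pipeline fill: first packet needs 4·t_tx to clear all hops; remaining 131 packets each add one t_tx.
Total = (4+132-1)·t_tx + 4·t_prop = 135·0.00904348 + 4·0.0670157 = 1.49 ms.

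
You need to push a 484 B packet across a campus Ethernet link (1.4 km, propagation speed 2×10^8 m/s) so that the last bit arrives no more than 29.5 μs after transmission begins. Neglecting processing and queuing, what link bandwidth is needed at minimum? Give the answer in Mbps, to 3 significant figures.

172 Mbps

L = 3872 bits.
Propagation delay = 1400 / 200000000 = 7 μs.
Transmission budget = 29.5 − 7 = 22.5 μs.
R ≥ L / t_tx = 3872 bits / 2.25e-05 s = 172 Mbps.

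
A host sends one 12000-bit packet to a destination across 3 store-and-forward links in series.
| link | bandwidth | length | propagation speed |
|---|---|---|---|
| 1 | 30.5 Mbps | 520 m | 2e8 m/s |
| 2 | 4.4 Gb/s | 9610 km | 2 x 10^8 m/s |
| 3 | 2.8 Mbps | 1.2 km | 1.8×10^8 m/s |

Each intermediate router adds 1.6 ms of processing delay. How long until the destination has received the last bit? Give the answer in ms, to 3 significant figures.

Transmission delays (L/R per hop): 0.393443, 0.00272727, 4.28571 ms; sum = 4.68188 ms.
Propagation delays (d/s per hop): 0.0026, 48.05, 0.00666667 ms; sum = 48.0593 ms.
Processing at 2 router(s): 2 × 1.6 ms = 3.2 ms.
End-to-end = 55.9 ms.

55.9 ms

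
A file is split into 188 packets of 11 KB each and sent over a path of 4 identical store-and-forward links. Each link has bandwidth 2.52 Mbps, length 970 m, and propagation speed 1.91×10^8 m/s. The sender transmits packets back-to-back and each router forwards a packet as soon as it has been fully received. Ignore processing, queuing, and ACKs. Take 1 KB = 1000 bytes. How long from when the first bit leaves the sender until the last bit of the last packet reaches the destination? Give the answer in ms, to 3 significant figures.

Per-hop transmission t_tx = L/R = 88000/2520000 = 34.9206 ms.
Per-hop propagation t_prop = 970/191000000 = 0.00507853 ms.
Pipeline fill: first packet needs 4·t_tx to clear all hops; remaining 187 packets each add one t_tx.
Total = (4+188-1)·t_tx + 4·t_prop = 191·34.9206 + 4·0.00507853 = 6670 ms.

6670 ms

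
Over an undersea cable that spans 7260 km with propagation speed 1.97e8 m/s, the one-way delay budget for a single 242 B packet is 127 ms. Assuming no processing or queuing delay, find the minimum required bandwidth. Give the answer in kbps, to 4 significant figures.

21.48 kbps

L = 1936 bits.
Propagation delay = 7260000 / 197000000 = 36.8528 ms.
Transmission budget = 127 − 36.8528 = 90.1472 ms.
R ≥ L / t_tx = 1936 bits / 0.0901472 s = 21.48 kbps.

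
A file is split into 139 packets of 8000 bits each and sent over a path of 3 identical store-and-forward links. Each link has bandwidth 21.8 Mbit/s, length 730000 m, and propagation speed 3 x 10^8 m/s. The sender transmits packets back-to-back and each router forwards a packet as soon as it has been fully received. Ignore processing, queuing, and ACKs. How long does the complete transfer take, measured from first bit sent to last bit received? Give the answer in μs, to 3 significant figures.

59000 μs

Per-hop transmission t_tx = L/R = 8000/21800000 = 366.972 μs.
Per-hop propagation t_prop = 730000/300000000 = 2433.33 μs.
Pipeline fill: first packet needs 3·t_tx to clear all hops; remaining 138 packets each add one t_tx.
Total = (3+139-1)·t_tx + 3·t_prop = 141·366.972 + 3·2433.33 = 59000 μs.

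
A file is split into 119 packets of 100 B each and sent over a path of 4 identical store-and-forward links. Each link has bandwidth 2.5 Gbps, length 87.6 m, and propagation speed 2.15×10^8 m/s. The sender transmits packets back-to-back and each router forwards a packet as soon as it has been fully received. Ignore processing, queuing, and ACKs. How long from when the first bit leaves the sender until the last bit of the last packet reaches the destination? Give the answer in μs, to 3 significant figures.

40.7 μs

Per-hop transmission t_tx = L/R = 800/2500000000 = 0.32 μs.
Per-hop propagation t_prop = 87.6/215000000 = 0.407442 μs.
Pipeline fill: first packet needs 4·t_tx to clear all hops; remaining 118 packets each add one t_tx.
Total = (4+119-1)·t_tx + 4·t_prop = 122·0.32 + 4·0.407442 = 40.7 μs.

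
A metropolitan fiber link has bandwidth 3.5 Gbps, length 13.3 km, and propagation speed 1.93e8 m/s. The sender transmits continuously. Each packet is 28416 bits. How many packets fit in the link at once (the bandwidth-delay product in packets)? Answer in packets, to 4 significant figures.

8.488 packets

Propagation delay = 13300 / 193000000 = 6.89119e-05 s.
BDP = R × t_prop = 3500000000 × 6.89119e-05 = 241192 bits.
In packets of 28416 bits: 8.488 packets.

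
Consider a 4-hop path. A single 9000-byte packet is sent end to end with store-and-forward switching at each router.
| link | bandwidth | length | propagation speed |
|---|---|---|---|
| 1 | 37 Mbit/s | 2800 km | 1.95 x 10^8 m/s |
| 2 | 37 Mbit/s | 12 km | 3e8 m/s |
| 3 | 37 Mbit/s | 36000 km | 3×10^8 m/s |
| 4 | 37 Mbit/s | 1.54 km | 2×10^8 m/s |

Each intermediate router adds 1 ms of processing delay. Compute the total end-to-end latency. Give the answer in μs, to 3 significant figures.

145000 μs

L = 9000 × 8 = 72000 bits.
Transmission delay per hop = L/R = 72000/37000000 = 1945.95 μs; 4 hops → 7783.78 μs.
Propagation delays (d/s per hop): 14359, 40, 120000, 7.7 μs; sum = 134407 μs.
Processing at 3 router(s): 3 × 1 ms = 3000 μs.
End-to-end = 145000 μs.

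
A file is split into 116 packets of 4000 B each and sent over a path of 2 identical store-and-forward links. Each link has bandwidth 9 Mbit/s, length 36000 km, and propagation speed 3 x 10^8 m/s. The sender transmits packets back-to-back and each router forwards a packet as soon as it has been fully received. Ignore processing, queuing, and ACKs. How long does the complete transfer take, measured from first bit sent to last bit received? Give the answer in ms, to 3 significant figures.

Per-hop transmission t_tx = L/R = 32000/9000000 = 3.55556 ms.
Per-hop propagation t_prop = 36000000/300000000 = 120 ms.
Pipeline fill: first packet needs 2·t_tx to clear all hops; remaining 115 packets each add one t_tx.
Total = (2+116-1)·t_tx + 2·t_prop = 117·3.55556 + 2·120 = 656 ms.

656 ms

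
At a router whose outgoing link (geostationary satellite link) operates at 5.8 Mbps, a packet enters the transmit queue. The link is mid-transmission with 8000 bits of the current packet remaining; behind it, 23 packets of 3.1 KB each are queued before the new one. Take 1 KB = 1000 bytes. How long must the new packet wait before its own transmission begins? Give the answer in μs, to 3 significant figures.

Each queued packet: L/R = 24800/5800000 = 4275.86 μs.
23 queued → 98344.8 μs.
Plus remaining 8000 bits of current packet: 1379.31 μs.
Queuing delay = 99700 μs.

99700 μs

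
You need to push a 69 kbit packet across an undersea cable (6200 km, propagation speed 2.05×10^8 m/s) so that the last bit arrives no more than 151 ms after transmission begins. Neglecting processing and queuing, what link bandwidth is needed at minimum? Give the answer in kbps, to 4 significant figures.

571.4 kbps

Propagation delay = 6200000 / 2.05e+08 = 30.2439 ms.
Transmission budget = 151 − 30.2439 = 120.756 ms.
R ≥ L / t_tx = 69000 bits / 0.120756 s = 571.4 kbps.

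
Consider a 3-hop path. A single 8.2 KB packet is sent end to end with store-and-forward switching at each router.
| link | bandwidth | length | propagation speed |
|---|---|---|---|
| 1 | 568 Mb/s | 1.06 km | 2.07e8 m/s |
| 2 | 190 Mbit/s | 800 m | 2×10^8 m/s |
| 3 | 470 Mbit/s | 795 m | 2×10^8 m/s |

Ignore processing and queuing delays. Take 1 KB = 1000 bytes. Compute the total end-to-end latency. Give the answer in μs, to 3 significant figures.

613 μs

L = 65600 bits.
Transmission delays (L/R per hop): 115.493, 345.263, 139.574 μs; sum = 600.331 μs.
Propagation delays (d/s per hop): 5.12077, 4, 3.975 μs; sum = 13.0958 μs.
End-to-end = 613 μs.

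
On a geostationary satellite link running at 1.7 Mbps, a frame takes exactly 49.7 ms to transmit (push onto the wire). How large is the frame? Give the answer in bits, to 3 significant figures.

84500 bits

L = R × t_tx = 1700000 b/s × 0.0497 s = 84490 bits.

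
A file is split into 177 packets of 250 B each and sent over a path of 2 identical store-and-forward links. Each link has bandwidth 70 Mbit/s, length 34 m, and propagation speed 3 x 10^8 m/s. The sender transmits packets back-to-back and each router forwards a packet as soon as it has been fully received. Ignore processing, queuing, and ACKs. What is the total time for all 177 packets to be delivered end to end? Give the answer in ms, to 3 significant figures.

Per-hop transmission t_tx = L/R = 2000/70000000 = 0.0285714 ms.
Per-hop propagation t_prop = 34/300000000 = 0.000113333 ms.
Pipeline fill: first packet needs 2·t_tx to clear all hops; remaining 176 packets each add one t_tx.
Total = (2+177-1)·t_tx + 2·t_prop = 178·0.0285714 + 2·0.000113333 = 5.09 ms.

5.09 ms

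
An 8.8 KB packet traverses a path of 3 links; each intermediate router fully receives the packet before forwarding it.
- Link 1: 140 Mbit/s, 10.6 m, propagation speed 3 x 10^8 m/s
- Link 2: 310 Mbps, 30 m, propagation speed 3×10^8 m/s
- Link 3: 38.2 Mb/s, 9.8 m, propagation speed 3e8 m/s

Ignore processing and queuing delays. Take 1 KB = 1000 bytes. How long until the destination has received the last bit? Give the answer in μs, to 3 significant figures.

L = 70400 bits.
Transmission delays (L/R per hop): 502.857, 227.097, 1842.93 μs; sum = 2572.89 μs.
Propagation delays (d/s per hop): 0.0353333, 0.1, 0.0326667 μs; sum = 0.168 μs.
End-to-end = 2570 μs.

2570 μs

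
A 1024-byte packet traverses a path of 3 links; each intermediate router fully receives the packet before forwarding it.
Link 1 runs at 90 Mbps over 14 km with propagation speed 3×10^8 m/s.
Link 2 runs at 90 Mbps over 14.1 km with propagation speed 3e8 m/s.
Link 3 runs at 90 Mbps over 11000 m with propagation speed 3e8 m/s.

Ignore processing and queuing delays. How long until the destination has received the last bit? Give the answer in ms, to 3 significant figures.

L = 1024 × 8 = 8192 bits.
Transmission delay per hop = L/R = 8192/90000000 = 0.0910222 ms; 3 hops → 0.273067 ms.
Propagation delays (d/s per hop): 0.0466667, 0.047, 0.0366667 ms; sum = 0.130333 ms.
End-to-end = 0.403 ms.

0.403 ms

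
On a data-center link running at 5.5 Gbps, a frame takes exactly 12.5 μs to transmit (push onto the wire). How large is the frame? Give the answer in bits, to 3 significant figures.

68800 bits

L = R × t_tx = 5500000000 b/s × 1.25e-05 s = 68750 bits.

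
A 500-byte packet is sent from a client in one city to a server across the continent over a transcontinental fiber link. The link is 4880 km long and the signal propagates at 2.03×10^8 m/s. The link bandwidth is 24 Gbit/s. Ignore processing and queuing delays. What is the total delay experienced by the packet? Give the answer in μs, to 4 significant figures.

L = 500 × 8 = 4000 bits.
Transmission delay = L/R = 4000 / 24000000000 = 0.166667 μs.
Propagation delay = d/s = 4880000 m / 2.03e+08 m/s = 24039.4 μs.
Total = 24040 μs.

24040 μs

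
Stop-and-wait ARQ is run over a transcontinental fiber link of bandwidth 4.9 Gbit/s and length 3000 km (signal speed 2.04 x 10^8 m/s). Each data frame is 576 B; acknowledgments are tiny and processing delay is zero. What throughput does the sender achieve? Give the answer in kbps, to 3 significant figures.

t_tx = L/R = 4608/4900000000 = 9.40408e-07 s.
t_prop = 3000000/204000000 = 0.0147059 s; RTT = 0.0294118 s.
Cycle = t_tx + RTT = 0.0294127 s.
Throughput = L / cycle = 4608 / 0.0294127 = 157 kbps.

157 kbps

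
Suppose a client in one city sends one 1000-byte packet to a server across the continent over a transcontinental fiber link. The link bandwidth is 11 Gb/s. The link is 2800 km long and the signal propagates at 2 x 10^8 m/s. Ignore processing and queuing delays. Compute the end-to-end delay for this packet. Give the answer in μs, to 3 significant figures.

14000 μs

L = 1000 × 8 = 8000 bits.
Transmission delay = L/R = 8000 / 11000000000 = 0.727273 μs.
Propagation delay = d/s = 2800000 m / 200000000 m/s = 14000 μs.
Total = 14000 μs.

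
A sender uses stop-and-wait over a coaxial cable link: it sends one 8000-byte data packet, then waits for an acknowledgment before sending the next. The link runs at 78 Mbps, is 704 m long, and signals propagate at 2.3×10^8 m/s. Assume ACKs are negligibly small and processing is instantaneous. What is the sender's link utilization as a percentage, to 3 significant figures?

t_tx = L/R = 64000/78000000 = 0.000820513 s.
t_prop = 704/2.3e+08 = 3.06087e-06 s; RTT = 6.12174e-06 s.
Cycle = t_tx + RTT = 0.000826635 s.
Utilization = t_tx / cycle = 0.000820513/0.000826635 = 99.3 %.

99.3 %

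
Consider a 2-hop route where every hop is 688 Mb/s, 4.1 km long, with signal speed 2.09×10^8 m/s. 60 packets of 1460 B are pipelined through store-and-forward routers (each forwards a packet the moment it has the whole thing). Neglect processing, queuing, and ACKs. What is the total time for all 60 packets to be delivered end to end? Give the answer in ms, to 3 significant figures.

1.07 ms

Per-hop transmission t_tx = L/R = 11680/688000000 = 0.0169767 ms.
Per-hop propagation t_prop = 4100/209000000 = 0.0196172 ms.
Pipeline fill: first packet needs 2·t_tx to clear all hops; remaining 59 packets each add one t_tx.
Total = (2+60-1)·t_tx + 2·t_prop = 61·0.0169767 + 2·0.0196172 = 1.07 ms.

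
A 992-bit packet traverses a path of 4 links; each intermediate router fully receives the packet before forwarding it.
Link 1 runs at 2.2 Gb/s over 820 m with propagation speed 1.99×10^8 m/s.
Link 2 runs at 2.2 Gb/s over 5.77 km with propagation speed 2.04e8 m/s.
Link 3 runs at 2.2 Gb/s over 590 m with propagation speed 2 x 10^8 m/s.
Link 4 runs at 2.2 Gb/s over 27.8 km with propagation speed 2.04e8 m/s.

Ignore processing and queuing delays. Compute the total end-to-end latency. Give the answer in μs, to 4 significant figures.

173.4 μs

Transmission delay per hop = L/R = 992/2200000000 = 0.450909 μs; 4 hops → 1.80364 μs.
Propagation delays (d/s per hop): 4.1206, 28.2843, 2.95, 136.275 μs; sum = 171.629 μs.
End-to-end = 173.4 μs.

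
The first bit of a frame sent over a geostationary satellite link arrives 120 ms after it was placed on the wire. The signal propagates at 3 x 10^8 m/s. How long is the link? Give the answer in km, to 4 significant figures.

d = s × t_prop = 300000000 × 0.12 = 36000 km.

36000 km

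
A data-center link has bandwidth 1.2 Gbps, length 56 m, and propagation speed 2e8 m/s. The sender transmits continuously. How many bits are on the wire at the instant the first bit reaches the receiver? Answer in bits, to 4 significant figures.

336.0 bits

Propagation delay = 56 / 200000000 = 2.8e-07 s.
BDP = R × t_prop = 1200000000 × 2.8e-07 = 336 bits.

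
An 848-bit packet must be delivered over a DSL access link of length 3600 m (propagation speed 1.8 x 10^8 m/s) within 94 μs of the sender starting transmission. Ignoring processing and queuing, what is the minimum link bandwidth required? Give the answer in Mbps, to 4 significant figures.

Propagation delay = 3600 / 180000000 = 20 μs.
Transmission budget = 94 − 20 = 74 μs.
R ≥ L / t_tx = 848 bits / 7.4e-05 s = 11.46 Mbps.

11.46 Mbps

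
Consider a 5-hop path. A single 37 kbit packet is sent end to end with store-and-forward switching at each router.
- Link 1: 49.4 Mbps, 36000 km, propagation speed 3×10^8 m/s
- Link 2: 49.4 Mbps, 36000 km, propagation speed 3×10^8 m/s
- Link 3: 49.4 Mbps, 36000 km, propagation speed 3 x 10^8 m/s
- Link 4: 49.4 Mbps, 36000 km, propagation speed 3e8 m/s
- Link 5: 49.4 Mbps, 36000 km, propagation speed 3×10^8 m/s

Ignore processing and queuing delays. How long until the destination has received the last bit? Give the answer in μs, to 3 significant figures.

604000 μs

L = 37000 bits.
Transmission delay per hop = L/R = 37000/49400000 = 748.988 μs; 5 hops → 3744.94 μs.
Propagation delays (d/s per hop): 120000, 120000, 120000, 120000, 120000 μs; sum = 600000 μs.
End-to-end = 604000 μs.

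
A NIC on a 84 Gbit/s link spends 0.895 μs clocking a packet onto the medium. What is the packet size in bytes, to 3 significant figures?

L = R × t_tx = 84000000000 b/s × 8.95e-07 s = 75180 bits.
In bytes: 75180 / 8 = 9400 bytes.

9400 bytes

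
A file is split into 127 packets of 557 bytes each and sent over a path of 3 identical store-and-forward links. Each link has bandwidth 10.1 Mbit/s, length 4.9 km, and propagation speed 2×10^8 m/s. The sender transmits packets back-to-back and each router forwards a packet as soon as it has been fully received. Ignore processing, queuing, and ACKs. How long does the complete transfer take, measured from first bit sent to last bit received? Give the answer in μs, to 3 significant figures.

57000 μs

Per-hop transmission t_tx = L/R = 4456/10100000 = 441.188 μs.
Per-hop propagation t_prop = 4900/200000000 = 24.5 μs.
Pipeline fill: first packet needs 3·t_tx to clear all hops; remaining 126 packets each add one t_tx.
Total = (3+127-1)·t_tx + 3·t_prop = 129·441.188 + 3·24.5 = 57000 μs.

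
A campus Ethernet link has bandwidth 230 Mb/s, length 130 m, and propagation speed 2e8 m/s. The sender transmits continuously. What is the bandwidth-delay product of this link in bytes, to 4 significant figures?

Propagation delay = 130 / 200000000 = 6.5e-07 s.
BDP = R × t_prop = 230000000 × 6.5e-07 = 149.5 bits.
In bytes: 149.5/8 = 18.69 bytes.

18.69 bytes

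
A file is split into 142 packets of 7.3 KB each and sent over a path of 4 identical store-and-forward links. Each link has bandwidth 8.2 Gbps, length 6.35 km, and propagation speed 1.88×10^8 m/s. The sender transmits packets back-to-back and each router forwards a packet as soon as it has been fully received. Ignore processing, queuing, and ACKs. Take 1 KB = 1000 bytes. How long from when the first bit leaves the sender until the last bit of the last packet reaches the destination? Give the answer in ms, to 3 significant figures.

1.17 ms

Per-hop transmission t_tx = L/R = 58400/8.2e+09 = 0.00712195 ms.
Per-hop propagation t_prop = 6350/188000000 = 0.0337766 ms.
Pipeline fill: first packet needs 4·t_tx to clear all hops; remaining 141 packets each add one t_tx.
Total = (4+142-1)·t_tx + 4·t_prop = 145·0.00712195 + 4·0.0337766 = 1.17 ms.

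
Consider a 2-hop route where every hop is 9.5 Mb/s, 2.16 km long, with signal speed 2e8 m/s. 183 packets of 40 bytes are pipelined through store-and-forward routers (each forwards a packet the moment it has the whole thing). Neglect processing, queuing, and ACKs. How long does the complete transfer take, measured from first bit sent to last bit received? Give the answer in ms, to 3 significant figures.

Per-hop transmission t_tx = L/R = 320/9500000 = 0.0336842 ms.
Per-hop propagation t_prop = 2160/200000000 = 0.0108 ms.
Pipeline fill: first packet needs 2·t_tx to clear all hops; remaining 182 packets each add one t_tx.
Total = (2+183-1)·t_tx + 2·t_prop = 184·0.0336842 + 2·0.0108 = 6.22 ms.

6.22 ms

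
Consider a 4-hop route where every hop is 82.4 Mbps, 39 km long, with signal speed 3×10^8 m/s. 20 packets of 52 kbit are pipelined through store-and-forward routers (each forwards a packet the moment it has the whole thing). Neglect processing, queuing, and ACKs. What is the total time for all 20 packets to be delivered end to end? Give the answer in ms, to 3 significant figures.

Per-hop transmission t_tx = L/R = 52000/82400000 = 0.631068 ms.
Per-hop propagation t_prop = 39000/300000000 = 0.13 ms.
Pipeline fill: first packet needs 4·t_tx to clear all hops; remaining 19 packets each add one t_tx.
Total = (4+20-1)·t_tx + 4·t_prop = 23·0.631068 + 4·0.13 = 15.0 ms.

15.0 ms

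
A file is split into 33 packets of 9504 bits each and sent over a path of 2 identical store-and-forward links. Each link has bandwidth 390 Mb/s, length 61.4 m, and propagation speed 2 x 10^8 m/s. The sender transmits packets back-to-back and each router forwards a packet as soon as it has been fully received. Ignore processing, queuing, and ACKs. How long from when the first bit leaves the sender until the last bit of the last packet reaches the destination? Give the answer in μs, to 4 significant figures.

Per-hop transmission t_tx = L/R = 9504/390000000 = 24.3692 μs.
Per-hop propagation t_prop = 61.4/200000000 = 0.307 μs.
Pipeline fill: first packet needs 2·t_tx to clear all hops; remaining 32 packets each add one t_tx.
Total = (2+33-1)·t_tx + 2·t_prop = 34·24.3692 + 2·0.307 = 829.2 μs.

829.2 μs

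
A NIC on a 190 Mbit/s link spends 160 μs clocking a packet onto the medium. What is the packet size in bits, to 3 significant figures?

30400 bits

L = R × t_tx = 190000000 b/s × 0.00016 s = 30400 bits.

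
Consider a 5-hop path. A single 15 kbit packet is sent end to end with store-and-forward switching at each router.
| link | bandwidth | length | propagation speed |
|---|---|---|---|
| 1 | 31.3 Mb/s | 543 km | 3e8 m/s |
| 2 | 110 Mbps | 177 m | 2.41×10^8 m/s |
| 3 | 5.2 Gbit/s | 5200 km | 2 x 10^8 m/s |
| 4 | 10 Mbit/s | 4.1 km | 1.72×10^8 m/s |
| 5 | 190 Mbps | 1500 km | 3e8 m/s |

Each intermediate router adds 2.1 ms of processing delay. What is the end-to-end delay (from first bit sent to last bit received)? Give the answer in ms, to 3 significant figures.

43.4 ms

L = 15000 bits.
Transmission delays (L/R per hop): 0.479233, 0.136364, 0.00288462, 1.5, 0.0789474 ms; sum = 2.19743 ms.
Propagation delays (d/s per hop): 1.81, 0.00073444, 26, 0.0238372, 5 ms; sum = 32.8346 ms.
Processing at 4 router(s): 4 × 2.1 ms = 8.4 ms.
End-to-end = 43.4 ms.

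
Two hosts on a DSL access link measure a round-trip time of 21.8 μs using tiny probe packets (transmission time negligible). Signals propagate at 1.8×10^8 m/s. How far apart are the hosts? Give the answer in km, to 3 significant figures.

1.96 km

One-way propagation = RTT/2 = 10.9 μs.
d = s × t = 180000000 × 1.09e-05 = 1.96 km.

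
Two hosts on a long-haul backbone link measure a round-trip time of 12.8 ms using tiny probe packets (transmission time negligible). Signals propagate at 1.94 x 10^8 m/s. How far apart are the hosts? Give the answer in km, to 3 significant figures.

One-way propagation = RTT/2 = 6.4 ms.
d = s × t = 194000000 × 0.0064 = 1240 km.

1240 km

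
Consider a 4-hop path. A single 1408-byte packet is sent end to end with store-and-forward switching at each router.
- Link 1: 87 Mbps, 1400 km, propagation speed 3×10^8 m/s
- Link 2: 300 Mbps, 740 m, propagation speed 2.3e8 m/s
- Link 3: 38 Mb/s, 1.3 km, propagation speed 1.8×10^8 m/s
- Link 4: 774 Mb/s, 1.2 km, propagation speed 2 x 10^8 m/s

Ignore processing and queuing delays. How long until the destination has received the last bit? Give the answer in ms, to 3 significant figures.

5.16 ms

L = 1408 × 8 = 11264 bits.
Transmission delays (L/R per hop): 0.129471, 0.0375467, 0.296421, 0.014553 ms; sum = 0.477992 ms.
Propagation delays (d/s per hop): 4.66667, 0.00321739, 0.00722222, 0.006 ms; sum = 4.68311 ms.
End-to-end = 5.16 ms.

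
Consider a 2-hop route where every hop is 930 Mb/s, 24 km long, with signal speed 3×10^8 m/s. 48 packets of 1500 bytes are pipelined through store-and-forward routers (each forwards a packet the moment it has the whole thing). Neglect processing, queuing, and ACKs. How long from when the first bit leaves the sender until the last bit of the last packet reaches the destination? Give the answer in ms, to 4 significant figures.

0.7923 ms

Per-hop transmission t_tx = L/R = 12000/930000000 = 0.0129032 ms.
Per-hop propagation t_prop = 24000/300000000 = 0.08 ms.
Pipeline fill: first packet needs 2·t_tx to clear all hops; remaining 47 packets each add one t_tx.
Total = (2+48-1)·t_tx + 2·t_prop = 49·0.0129032 + 2·0.08 = 0.7923 ms.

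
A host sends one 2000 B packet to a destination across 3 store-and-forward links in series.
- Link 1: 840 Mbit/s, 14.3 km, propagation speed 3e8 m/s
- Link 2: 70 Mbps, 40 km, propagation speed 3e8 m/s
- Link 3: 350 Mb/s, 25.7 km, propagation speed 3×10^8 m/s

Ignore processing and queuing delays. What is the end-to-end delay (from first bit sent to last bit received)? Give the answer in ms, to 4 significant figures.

0.5600 ms

L = 2000 × 8 = 16000 bits.
Transmission delays (L/R per hop): 0.0190476, 0.228571, 0.0457143 ms; sum = 0.293333 ms.
Propagation delays (d/s per hop): 0.0476667, 0.133333, 0.0856667 ms; sum = 0.266667 ms.
End-to-end = 0.5600 ms.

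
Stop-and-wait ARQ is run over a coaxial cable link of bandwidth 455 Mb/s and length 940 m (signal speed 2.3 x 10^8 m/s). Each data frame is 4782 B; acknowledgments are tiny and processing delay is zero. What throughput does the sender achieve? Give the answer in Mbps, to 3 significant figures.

t_tx = L/R = 38256/455000000 = 8.40791e-05 s.
t_prop = 940/2.3e+08 = 4.08696e-06 s; RTT = 8.17391e-06 s.
Cycle = t_tx + RTT = 9.2253e-05 s.
Throughput = L / cycle = 38256 / 9.2253e-05 = 415 Mbps.

415 Mbps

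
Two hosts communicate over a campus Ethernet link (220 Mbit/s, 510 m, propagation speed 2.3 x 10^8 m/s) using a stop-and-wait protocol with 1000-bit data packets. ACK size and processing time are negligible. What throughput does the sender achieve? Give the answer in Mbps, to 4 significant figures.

111.4 Mbps

t_tx = L/R = 1000/220000000 = 4.54545e-06 s.
t_prop = 510/2.3e+08 = 2.21739e-06 s; RTT = 4.43478e-06 s.
Cycle = t_tx + RTT = 8.98024e-06 s.
Throughput = L / cycle = 1000 / 8.98024e-06 = 111.4 Mbps.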